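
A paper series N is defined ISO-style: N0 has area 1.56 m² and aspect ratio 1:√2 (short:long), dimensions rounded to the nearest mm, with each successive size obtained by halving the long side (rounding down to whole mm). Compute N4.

262 × 371 mm

Let N0's short side be w mm. w · w√2 = 1.56 m² = 1,560,000 mm², so w ≈ 1050.3 mm and w√2 ≈ 1485.3 mm → N0 = 1050 × 1485 mm.
N1: ⌊1485/2⌋ × 1050 = 742 × 1050 mm
N2: ⌊1050/2⌋ × 742 = 525 × 742 mm
N3: ⌊742/2⌋ × 525 = 371 × 525 mm
N4: ⌊525/2⌋ × 371 = 262 × 371 mm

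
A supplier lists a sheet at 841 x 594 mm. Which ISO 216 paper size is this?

Aspect ratio 841/594 ≈ 1.416 — close to the ISO √2 ≈ 1.414.
In the A-series (A0 area = 1 m²): A1 = 594 × 841 mm.

A1 (594 × 841 mm)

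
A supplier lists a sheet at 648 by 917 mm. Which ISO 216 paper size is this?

Aspect ratio 917/648 ≈ 1.415 — close to the ISO √2 ≈ 1.414.
In the C-series (envelope sizes, between A and B): C1 = 648 × 917 mm.

C1 (648 × 917 mm)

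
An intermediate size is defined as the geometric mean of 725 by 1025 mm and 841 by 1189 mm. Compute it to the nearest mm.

781 × 1104 mm

Short side: √(725 · 841) = √609725 ≈ 780.8 → 781 mm
Long side: √(1025 · 1189) = √1218725 ≈ 1104.0 → 1104 mm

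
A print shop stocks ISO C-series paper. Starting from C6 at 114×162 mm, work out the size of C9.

C7: ⌊162/2⌋ × 114 = 81 × 114 mm
C8: ⌊114/2⌋ × 81 = 57 × 81 mm
C9: ⌊81/2⌋ × 57 = 40 × 57 mm

40 × 57 mm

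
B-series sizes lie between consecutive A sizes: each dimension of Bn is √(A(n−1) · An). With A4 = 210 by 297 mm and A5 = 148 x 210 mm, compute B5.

Short side: √(210 · 148) = √31080 ≈ 176.3 → 176 mm
Long side: √(297 · 210) = √62370 ≈ 249.7 → 250 mm

176 × 250 mm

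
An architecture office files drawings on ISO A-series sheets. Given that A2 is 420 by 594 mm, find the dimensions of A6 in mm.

A3: ⌊594/2⌋ × 420 = 297 × 420 mm
A4: ⌊420/2⌋ × 297 = 210 × 297 mm
A5: ⌊297/2⌋ × 210 = 148 × 210 mm
A6: ⌊210/2⌋ × 148 = 105 × 148 mm

105 × 148 mm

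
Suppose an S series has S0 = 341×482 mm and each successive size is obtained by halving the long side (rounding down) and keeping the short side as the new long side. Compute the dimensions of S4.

S1: ⌊482/2⌋ × 341 = 241 × 341 mm
S2: ⌊341/2⌋ × 241 = 170 × 241 mm
S3: ⌊241/2⌋ × 170 = 120 × 170 mm
S4: ⌊170/2⌋ × 120 = 85 × 120 mm

85 × 120 mm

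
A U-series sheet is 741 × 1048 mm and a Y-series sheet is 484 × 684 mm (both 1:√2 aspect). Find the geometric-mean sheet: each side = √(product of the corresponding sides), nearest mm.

599 × 847 mm

Short side: √(741 · 484) = √358644 ≈ 598.9 → 599 mm
Long side: √(1048 · 684) = √716832 ≈ 846.7 → 847 mm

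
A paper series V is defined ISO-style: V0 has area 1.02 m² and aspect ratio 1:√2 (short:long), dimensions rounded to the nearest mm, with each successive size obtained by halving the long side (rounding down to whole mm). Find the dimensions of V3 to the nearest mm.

Let V0's short side be w mm. w · w√2 = 1.02 m² = 1,020,000 mm², so w ≈ 849.3 mm and w√2 ≈ 1201.0 mm → V0 = 849 × 1201 mm.
V1: ⌊1201/2⌋ × 849 = 600 × 849 mm
V2: ⌊849/2⌋ × 600 = 424 × 600 mm
V3: ⌊600/2⌋ × 424 = 300 × 424 mm

300 × 424 mm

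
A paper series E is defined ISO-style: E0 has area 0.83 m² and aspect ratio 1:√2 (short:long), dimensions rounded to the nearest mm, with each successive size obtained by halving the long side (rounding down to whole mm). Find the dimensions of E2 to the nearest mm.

Let E0's short side be w mm. w · w√2 = 0.83 m² = 830,000 mm², so w ≈ 766.1 mm and w√2 ≈ 1083.4 mm → E0 = 766 × 1083 mm.
E1: ⌊1083/2⌋ × 766 = 541 × 766 mm
E2: ⌊766/2⌋ × 541 = 383 × 541 mm

383 × 541 mm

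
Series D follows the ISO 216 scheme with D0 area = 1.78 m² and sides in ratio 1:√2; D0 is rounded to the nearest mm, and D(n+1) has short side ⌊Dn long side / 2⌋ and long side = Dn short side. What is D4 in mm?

Let D0's short side be w mm. w · w√2 = 1.78 m² = 1,780,000 mm², so w ≈ 1121.9 mm and w√2 ≈ 1586.6 mm → D0 = 1122 × 1587 mm.
D1: ⌊1587/2⌋ × 1122 = 793 × 1122 mm
D2: ⌊1122/2⌋ × 793 = 561 × 793 mm
D3: ⌊793/2⌋ × 561 = 396 × 561 mm
D4: ⌊561/2⌋ × 396 = 280 × 396 mm

280 × 396 mm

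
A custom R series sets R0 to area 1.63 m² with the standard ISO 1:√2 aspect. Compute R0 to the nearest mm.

1074 × 1518 mm

Let the short side be w mm. Then w · w√2 = 1.63 m² = 1,630,000 mm².
w² = 1,630,000/√2, so w ≈ 1073.6 mm; long side = w√2 ≈ 1518.3 mm.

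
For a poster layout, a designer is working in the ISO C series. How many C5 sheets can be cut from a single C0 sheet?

32

Each ISO step halves the sheet: 1 × C0 → 2 × C1 → 4 × C2 → 8 × C3 → …
From C0 to C5 is 5 halving steps: 2^5 = 32.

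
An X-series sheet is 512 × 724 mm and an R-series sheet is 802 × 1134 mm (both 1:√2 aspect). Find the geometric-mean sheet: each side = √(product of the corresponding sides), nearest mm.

641 × 906 mm

Short side: √(512 · 802) = √410624 ≈ 640.8 → 641 mm
Long side: √(724 · 1134) = √821016 ≈ 906.1 → 906 mm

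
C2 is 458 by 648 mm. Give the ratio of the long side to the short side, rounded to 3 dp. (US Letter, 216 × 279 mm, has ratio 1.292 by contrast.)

648 / 458 = 1.415
Matches √2 ≈ 1.414 — the ISO 216 defining ratio.

1.415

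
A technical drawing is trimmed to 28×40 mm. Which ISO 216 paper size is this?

C10 (28 × 40 mm)

Aspect ratio 40/28 ≈ 1.429 — close to the ISO √2 ≈ 1.414.
In the C-series (envelope sizes, between A and B): C10 = 28 × 40 mm.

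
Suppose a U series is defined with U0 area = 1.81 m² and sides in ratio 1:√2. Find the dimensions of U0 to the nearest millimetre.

1131 × 1600 mm

Let the short side be w mm. Then w · w√2 = 1.81 m² = 1,810,000 mm².
w² = 1,810,000/√2, so w ≈ 1131.3 mm; long side = w√2 ≈ 1599.9 mm.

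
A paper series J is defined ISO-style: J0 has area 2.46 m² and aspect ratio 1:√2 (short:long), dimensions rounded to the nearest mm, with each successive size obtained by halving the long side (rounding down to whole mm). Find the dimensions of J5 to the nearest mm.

233 × 329 mm

Let J0's short side be w mm. w · w√2 = 2.46 m² = 2,460,000 mm², so w ≈ 1318.9 mm and w√2 ≈ 1865.2 mm → J0 = 1319 × 1865 mm.
J1: ⌊1865/2⌋ × 1319 = 932 × 1319 mm
J2: ⌊1319/2⌋ × 932 = 659 × 932 mm
J3: ⌊932/2⌋ × 659 = 466 × 659 mm
J4: ⌊659/2⌋ × 466 = 329 × 466 mm
J5: ⌊466/2⌋ × 329 = 233 × 329 mm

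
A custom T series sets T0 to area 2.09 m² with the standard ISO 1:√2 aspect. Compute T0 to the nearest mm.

1216 × 1719 mm

Let the short side be w mm. Then w · w√2 = 2.09 m² = 2,090,000 mm².
w² = 2,090,000/√2, so w ≈ 1215.7 mm; long side = w√2 ≈ 1719.2 mm.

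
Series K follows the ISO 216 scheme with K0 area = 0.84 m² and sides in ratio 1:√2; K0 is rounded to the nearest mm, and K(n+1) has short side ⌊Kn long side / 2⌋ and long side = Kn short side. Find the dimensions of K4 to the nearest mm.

192 × 272 mm

Let K0's short side be w mm. w · w√2 = 0.84 m² = 840,000 mm², so w ≈ 770.7 mm and w√2 ≈ 1089.9 mm → K0 = 771 × 1090 mm.
K1: ⌊1090/2⌋ × 771 = 545 × 771 mm
K2: ⌊771/2⌋ × 545 = 385 × 545 mm
K3: ⌊545/2⌋ × 385 = 272 × 385 mm
K4: ⌊385/2⌋ × 272 = 192 × 272 mm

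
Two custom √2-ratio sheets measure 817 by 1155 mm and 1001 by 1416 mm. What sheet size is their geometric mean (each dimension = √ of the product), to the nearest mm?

Short side: √(817 · 1001) = √817817 ≈ 904.3 → 904 mm
Long side: √(1155 · 1416) = √1635480 ≈ 1278.9 → 1279 mm

904 × 1279 mm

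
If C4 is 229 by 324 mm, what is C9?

40 × 57 mm

C5: ⌊324/2⌋ × 229 = 162 × 229 mm
C6: ⌊229/2⌋ × 162 = 114 × 162 mm
C7: ⌊162/2⌋ × 114 = 81 × 114 mm
C8: ⌊114/2⌋ × 81 = 57 × 81 mm
C9: ⌊81/2⌋ × 57 = 40 × 57 mm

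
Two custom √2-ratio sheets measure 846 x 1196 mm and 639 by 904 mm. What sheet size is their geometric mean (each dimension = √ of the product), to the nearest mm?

735 × 1040 mm

Short side: √(846 · 639) = √540594 ≈ 735.3 → 735 mm
Long side: √(1196 · 904) = √1081184 ≈ 1039.8 → 1040 mm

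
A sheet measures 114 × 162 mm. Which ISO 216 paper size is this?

Aspect ratio 162/114 ≈ 1.421 — close to the ISO √2 ≈ 1.414.
In the C-series (envelope sizes, between A and B): C6 = 114 × 162 mm.

C6 (114 × 162 mm)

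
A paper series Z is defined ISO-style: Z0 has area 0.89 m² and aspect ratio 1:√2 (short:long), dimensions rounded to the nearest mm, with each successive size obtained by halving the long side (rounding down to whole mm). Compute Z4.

Let Z0's short side be w mm. w · w√2 = 0.89 m² = 890,000 mm², so w ≈ 793.3 mm and w√2 ≈ 1121.9 mm → Z0 = 793 × 1122 mm.
Z1: ⌊1122/2⌋ × 793 = 561 × 793 mm
Z2: ⌊793/2⌋ × 561 = 396 × 561 mm
Z3: ⌊561/2⌋ × 396 = 280 × 396 mm
Z4: ⌊396/2⌋ × 280 = 198 × 280 mm

198 × 280 mm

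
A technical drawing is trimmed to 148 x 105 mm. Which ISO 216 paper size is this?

A6 (105 × 148 mm)

Aspect ratio 148/105 ≈ 1.410 — close to the ISO √2 ≈ 1.414.
In the A-series (A0 area = 1 m²): A6 = 105 × 148 mm.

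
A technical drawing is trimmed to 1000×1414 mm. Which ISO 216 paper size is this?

Aspect ratio 1414/1000 ≈ 1.414 — close to the ISO √2 ≈ 1.414.
In the B-series (B0 = 1000 × 1414 mm): B0 = 1000 × 1414 mm.

B0 (1000 × 1414 mm)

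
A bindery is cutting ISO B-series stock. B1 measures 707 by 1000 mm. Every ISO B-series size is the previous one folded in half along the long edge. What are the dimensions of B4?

B2: ⌊1000/2⌋ × 707 = 500 × 707 mm
B3: ⌊707/2⌋ × 500 = 353 × 500 mm
B4: ⌊500/2⌋ × 353 = 250 × 353 mm

250 × 353 mm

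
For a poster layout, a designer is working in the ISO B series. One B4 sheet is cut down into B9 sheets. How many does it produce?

32

Each ISO step halves the sheet: 1 × B4 → 2 × B5 → 4 × B6 → 8 × B7 → …
From B4 to B9 is 5 halving steps: 2^5 = 32.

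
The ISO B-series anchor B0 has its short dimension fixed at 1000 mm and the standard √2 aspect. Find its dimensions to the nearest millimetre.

Short side = 1000 mm; long side = 1000√2 ≈ 1414.2 mm.

1000 × 1414 mm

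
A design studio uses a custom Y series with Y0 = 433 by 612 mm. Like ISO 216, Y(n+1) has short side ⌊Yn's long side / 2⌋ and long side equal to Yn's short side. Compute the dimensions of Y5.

76 × 108 mm

Y1 = 306 × 433 mm (from Y0 by 1 halving).
Y2: ⌊433/2⌋ × 306 = 216 × 306 mm
Y3: ⌊306/2⌋ × 216 = 153 × 216 mm
Y4: ⌊216/2⌋ × 153 = 108 × 153 mm
Y5: ⌊153/2⌋ × 108 = 76 × 108 mm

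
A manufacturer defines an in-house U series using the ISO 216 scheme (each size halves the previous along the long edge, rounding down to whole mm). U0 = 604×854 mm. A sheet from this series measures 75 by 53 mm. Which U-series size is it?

U7

U0: 604 × 854 mm
U1: 427 × 604 mm
U2: 302 × 427 mm
U3: 213 × 302 mm
U4: 151 × 213 mm
U5: 106 × 151 mm
U6: 75 × 106 mm
U7: 53 × 75 mm
U8: 37 × 53 mm
→ matches U7.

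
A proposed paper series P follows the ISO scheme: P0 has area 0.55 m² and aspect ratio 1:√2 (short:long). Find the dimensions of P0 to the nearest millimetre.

624 × 882 mm

Let the short side be w mm. Then w · w√2 = 0.55 m² = 550,000 mm².
w² = 550,000/√2, so w ≈ 623.6 mm; long side = w√2 ≈ 881.9 mm.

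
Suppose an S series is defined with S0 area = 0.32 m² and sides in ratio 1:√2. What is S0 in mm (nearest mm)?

476 × 673 mm

Let the short side be w mm. Then w · w√2 = 0.32 m² = 320,000 mm².
w² = 320,000/√2, so w ≈ 475.7 mm; long side = w√2 ≈ 672.7 mm.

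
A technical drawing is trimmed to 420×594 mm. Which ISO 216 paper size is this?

A2 (420 × 594 mm)

Aspect ratio 594/420 ≈ 1.414 — close to the ISO √2 ≈ 1.414.
In the A-series (A0 area = 1 m²): A2 = 420 × 594 mm.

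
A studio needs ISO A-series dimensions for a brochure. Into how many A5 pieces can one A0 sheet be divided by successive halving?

Each ISO step halves the sheet: 1 × A0 → 2 × A1 → 4 × A2 → 8 × A3 → …
From A0 to A5 is 5 halving steps: 2^5 = 32.

32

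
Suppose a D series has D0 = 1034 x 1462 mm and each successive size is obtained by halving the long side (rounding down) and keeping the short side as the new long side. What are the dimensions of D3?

D1: ⌊1462/2⌋ × 1034 = 731 × 1034 mm
D2: ⌊1034/2⌋ × 731 = 517 × 731 mm
D3: ⌊731/2⌋ × 517 = 365 × 517 mm

365 × 517 mm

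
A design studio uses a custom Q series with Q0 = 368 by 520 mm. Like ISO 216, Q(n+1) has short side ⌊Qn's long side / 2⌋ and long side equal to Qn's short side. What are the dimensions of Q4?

92 × 130 mm

Q1: ⌊520/2⌋ × 368 = 260 × 368 mm
Q2: ⌊368/2⌋ × 260 = 184 × 260 mm
Q3: ⌊260/2⌋ × 184 = 130 × 184 mm
Q4: ⌊184/2⌋ × 130 = 92 × 130 mm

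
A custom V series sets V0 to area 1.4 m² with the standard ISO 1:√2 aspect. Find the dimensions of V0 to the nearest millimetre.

Let the short side be w mm. Then w · w√2 = 1.4 m² = 1,400,000 mm².
w² = 1,400,000/√2, so w ≈ 995.0 mm; long side = w√2 ≈ 1407.1 mm.

995 × 1407 mm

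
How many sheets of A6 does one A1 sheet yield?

32

Each ISO step halves the sheet: 1 × A1 → 2 × A2 → 4 × A3 → 8 × A4 → …
From A1 to A6 is 5 halving steps: 2^5 = 32.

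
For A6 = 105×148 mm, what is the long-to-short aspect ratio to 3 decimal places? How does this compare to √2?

148 / 105 = 1.410
ISO 216 targets √2 ≈ 1.414; the -0.005 deviation is from mm rounding.

1.410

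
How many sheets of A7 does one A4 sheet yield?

Each ISO step halves the sheet: 1 × A4 → 2 × A5 → 4 × A6 → 8 × A7
From A4 to A7 is 3 halving steps: 2^3 = 8.

8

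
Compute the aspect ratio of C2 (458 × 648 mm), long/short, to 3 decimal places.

648 / 458 = 1.415
Matches √2 ≈ 1.414 — the ISO 216 defining ratio.

1.415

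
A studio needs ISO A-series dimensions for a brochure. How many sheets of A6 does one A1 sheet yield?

A1 = 594 × 841 mm; A6 = 105 × 148 mm.
Each halving step doubles the count; 5 steps from A1 to A6.
2^5 = 32.

32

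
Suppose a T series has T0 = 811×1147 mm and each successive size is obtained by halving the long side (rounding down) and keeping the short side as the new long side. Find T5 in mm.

T1: ⌊1147/2⌋ × 811 = 573 × 811 mm
T2: ⌊811/2⌋ × 573 = 405 × 573 mm
T3: ⌊573/2⌋ × 405 = 286 × 405 mm
T4: ⌊405/2⌋ × 286 = 202 × 286 mm
T5: ⌊286/2⌋ × 202 = 143 × 202 mm

143 × 202 mm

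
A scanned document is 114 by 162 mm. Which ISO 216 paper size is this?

Aspect ratio 162/114 ≈ 1.421 — close to the ISO √2 ≈ 1.414.
In the C-series (envelope sizes, between A and B): C6 = 114 × 162 mm.

C6 (114 × 162 mm)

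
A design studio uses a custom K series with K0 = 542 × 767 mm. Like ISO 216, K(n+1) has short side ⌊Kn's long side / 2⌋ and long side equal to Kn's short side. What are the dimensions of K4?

K1: ⌊767/2⌋ × 542 = 383 × 542 mm
K2: ⌊542/2⌋ × 383 = 271 × 383 mm
K3: ⌊383/2⌋ × 271 = 191 × 271 mm
K4: ⌊271/2⌋ × 191 = 135 × 191 mm

135 × 191 mm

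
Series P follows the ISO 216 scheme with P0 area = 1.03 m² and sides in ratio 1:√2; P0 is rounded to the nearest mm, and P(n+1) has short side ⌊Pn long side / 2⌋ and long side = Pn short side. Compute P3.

301 × 426 mm

Let P0's short side be w mm. w · w√2 = 1.03 m² = 1,030,000 mm², so w ≈ 853.4 mm and w√2 ≈ 1206.9 mm → P0 = 853 × 1207 mm.
P1: ⌊1207/2⌋ × 853 = 603 × 853 mm
P2: ⌊853/2⌋ × 603 = 426 × 603 mm
P3: ⌊603/2⌋ × 426 = 301 × 426 mm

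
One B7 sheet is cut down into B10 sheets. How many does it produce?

Each ISO step halves the sheet: 1 × B7 → 2 × B8 → 4 × B9 → 8 × B10
From B7 to B10 is 3 halving steps: 2^3 = 8.

8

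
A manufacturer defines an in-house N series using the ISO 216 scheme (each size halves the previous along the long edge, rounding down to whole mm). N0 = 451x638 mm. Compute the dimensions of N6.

56 × 79 mm

N1: ⌊638/2⌋ × 451 = 319 × 451 mm
N2: ⌊451/2⌋ × 319 = 225 × 319 mm
N3: ⌊319/2⌋ × 225 = 159 × 225 mm
N4: ⌊225/2⌋ × 159 = 112 × 159 mm
N5: ⌊159/2⌋ × 112 = 79 × 112 mm
N6: ⌊112/2⌋ × 79 = 56 × 79 mm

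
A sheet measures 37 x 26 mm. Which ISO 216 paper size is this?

A10 (26 × 37 mm)

Aspect ratio 37/26 ≈ 1.423 — close to the ISO √2 ≈ 1.414.
In the A-series (A0 area = 1 m²): A10 = 26 × 37 mm.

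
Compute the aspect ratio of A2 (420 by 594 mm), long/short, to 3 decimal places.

594 / 420 = 1.414
Matches √2 ≈ 1.414 — the ISO 216 defining ratio.

1.414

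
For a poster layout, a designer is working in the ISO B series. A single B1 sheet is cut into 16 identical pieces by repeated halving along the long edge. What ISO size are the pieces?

B5

16 = 2^4, so 4 halving steps.
B1 → B2 → … → B5 after 4 steps.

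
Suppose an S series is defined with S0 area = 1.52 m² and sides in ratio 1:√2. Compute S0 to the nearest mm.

1037 × 1466 mm

Let the short side be w mm. Then w · w√2 = 1.52 m² = 1,520,000 mm².
w² = 1,520,000/√2, so w ≈ 1036.7 mm; long side = w√2 ≈ 1466.2 mm.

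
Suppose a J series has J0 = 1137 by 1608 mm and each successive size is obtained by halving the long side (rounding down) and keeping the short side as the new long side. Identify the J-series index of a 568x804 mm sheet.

J0: 1137 × 1608 mm
J1: 804 × 1137 mm
J2: 568 × 804 mm
J3: 402 × 568 mm
→ matches J2.

J2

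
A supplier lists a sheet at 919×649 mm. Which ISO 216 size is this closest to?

Aspect ratio 919/649 ≈ 1.416 — close to the ISO √2 ≈ 1.414.
In the C-series (envelope sizes, between A and B): C1 = 648 × 917 mm.
Off by 3 mm total — nearest standard size.

C1 (648 × 917 mm)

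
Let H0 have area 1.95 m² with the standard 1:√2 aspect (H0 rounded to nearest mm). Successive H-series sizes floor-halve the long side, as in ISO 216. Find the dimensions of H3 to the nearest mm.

Let H0's short side be w mm. w · w√2 = 1.95 m² = 1,950,000 mm², so w ≈ 1174.2 mm and w√2 ≈ 1660.6 mm → H0 = 1174 × 1661 mm.
H1: ⌊1661/2⌋ × 1174 = 830 × 1174 mm
H2: ⌊1174/2⌋ × 830 = 587 × 830 mm
H3: ⌊830/2⌋ × 587 = 415 × 587 mm

415 × 587 mm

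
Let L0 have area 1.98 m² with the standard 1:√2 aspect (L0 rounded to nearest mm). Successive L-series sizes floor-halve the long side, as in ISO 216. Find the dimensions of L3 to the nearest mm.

Let L0's short side be w mm. w · w√2 = 1.98 m² = 1,980,000 mm², so w ≈ 1183.2 mm and w√2 ≈ 1673.4 mm → L0 = 1183 × 1673 mm.
L1: ⌊1673/2⌋ × 1183 = 836 × 1183 mm
L2: ⌊1183/2⌋ × 836 = 591 × 836 mm
L3: ⌊836/2⌋ × 591 = 418 × 591 mm

418 × 591 mm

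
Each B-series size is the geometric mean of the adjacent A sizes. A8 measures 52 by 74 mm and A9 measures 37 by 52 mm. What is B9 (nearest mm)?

Short side: √(52 · 37) = √1924 ≈ 43.9 → 44 mm
Long side: √(74 · 52) = √3848 ≈ 62.0 → 62 mm

44 × 62 mm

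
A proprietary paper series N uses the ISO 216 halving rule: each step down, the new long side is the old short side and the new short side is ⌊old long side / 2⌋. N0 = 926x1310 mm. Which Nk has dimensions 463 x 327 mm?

N3

N0: 926 × 1310 mm
N1: 655 × 926 mm
N2: 463 × 655 mm
N3: 327 × 463 mm
N4: 231 × 327 mm
→ matches N3.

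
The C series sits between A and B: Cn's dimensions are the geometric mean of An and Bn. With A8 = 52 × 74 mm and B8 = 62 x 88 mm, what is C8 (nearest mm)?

Short side: √(52 · 62) = √3224 ≈ 56.8 → 57 mm
Long side: √(74 · 88) = √6512 ≈ 80.7 → 81 mm

57 × 81 mm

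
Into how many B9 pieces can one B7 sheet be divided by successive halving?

Each ISO step halves the sheet: 1 × B7 → 2 × B8 → 4 × B9
From B7 to B9 is 2 halving steps: 2^2 = 4.

4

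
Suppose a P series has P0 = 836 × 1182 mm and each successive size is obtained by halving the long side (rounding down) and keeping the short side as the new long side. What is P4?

P1: ⌊1182/2⌋ × 836 = 591 × 836 mm
P2: ⌊836/2⌋ × 591 = 418 × 591 mm
P3: ⌊591/2⌋ × 418 = 295 × 418 mm
P4: ⌊418/2⌋ × 295 = 209 × 295 mm

209 × 295 mm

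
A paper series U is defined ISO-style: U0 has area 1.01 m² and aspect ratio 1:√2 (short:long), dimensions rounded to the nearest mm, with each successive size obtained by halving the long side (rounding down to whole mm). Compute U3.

Let U0's short side be w mm. w · w√2 = 1.01 m² = 1,010,000 mm², so w ≈ 845.1 mm and w√2 ≈ 1195.1 mm → U0 = 845 × 1195 mm.
U1: ⌊1195/2⌋ × 845 = 597 × 845 mm
U2: ⌊845/2⌋ × 597 = 422 × 597 mm
U3: ⌊597/2⌋ × 422 = 298 × 422 mm

298 × 422 mm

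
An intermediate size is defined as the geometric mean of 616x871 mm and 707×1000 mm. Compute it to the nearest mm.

660 × 933 mm

Short side: √(616 · 707) = √435512 ≈ 659.9 → 660 mm
Long side: √(871 · 1000) = √871000 ≈ 933.3 → 933 mm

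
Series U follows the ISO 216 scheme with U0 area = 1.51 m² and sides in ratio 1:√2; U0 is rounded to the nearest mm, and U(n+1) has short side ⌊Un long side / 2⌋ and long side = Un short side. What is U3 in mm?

Let U0's short side be w mm. w · w√2 = 1.51 m² = 1,510,000 mm², so w ≈ 1033.3 mm and w√2 ≈ 1461.3 mm → U0 = 1033 × 1461 mm.
U1: ⌊1461/2⌋ × 1033 = 730 × 1033 mm
U2: ⌊1033/2⌋ × 730 = 516 × 730 mm
U3: ⌊730/2⌋ × 516 = 365 × 516 mm

365 × 516 mm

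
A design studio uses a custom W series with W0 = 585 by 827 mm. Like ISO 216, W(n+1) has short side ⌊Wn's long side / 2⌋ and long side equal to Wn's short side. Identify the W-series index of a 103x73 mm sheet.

W6

W0: 585 × 827 mm
W1: 413 × 585 mm
W2: 292 × 413 mm
W3: 206 × 292 mm
W4: 146 × 206 mm
W5: 103 × 146 mm
W6: 73 × 103 mm
W7: 51 × 73 mm
→ matches W6.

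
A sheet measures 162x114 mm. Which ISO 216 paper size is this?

Aspect ratio 162/114 ≈ 1.421 — close to the ISO √2 ≈ 1.414.
In the C-series (envelope sizes, between A and B): C6 = 114 × 162 mm.

C6 (114 × 162 mm)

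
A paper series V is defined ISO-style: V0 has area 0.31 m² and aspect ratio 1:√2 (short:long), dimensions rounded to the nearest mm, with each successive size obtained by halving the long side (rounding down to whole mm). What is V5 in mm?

Let V0's short side be w mm. w · w√2 = 0.31 m² = 310,000 mm², so w ≈ 468.2 mm and w√2 ≈ 662.1 mm → V0 = 468 × 662 mm.
V1: ⌊662/2⌋ × 468 = 331 × 468 mm
V2: ⌊468/2⌋ × 331 = 234 × 331 mm
V3: ⌊331/2⌋ × 234 = 165 × 234 mm
V4: ⌊234/2⌋ × 165 = 117 × 165 mm
V5: ⌊165/2⌋ × 117 = 82 × 117 mm

82 × 117 mm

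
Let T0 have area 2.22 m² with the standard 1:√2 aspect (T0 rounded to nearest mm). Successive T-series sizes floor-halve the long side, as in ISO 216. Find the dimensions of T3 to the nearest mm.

443 × 626 mm

Let T0's short side be w mm. w · w√2 = 2.22 m² = 2,220,000 mm², so w ≈ 1252.9 mm and w√2 ≈ 1771.9 mm → T0 = 1253 × 1772 mm.
T1: ⌊1772/2⌋ × 1253 = 886 × 1253 mm
T2: ⌊1253/2⌋ × 886 = 626 × 886 mm
T3: ⌊886/2⌋ × 626 = 443 × 626 mm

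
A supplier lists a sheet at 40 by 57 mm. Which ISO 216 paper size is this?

Aspect ratio 57/40 ≈ 1.425 — close to the ISO √2 ≈ 1.414.
In the C-series (envelope sizes, between A and B): C9 = 40 × 57 mm.

C9 (40 × 57 mm)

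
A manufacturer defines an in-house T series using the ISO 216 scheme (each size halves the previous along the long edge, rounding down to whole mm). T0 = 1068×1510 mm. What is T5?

T1: ⌊1510/2⌋ × 1068 = 755 × 1068 mm
T2: ⌊1068/2⌋ × 755 = 534 × 755 mm
T3: ⌊755/2⌋ × 534 = 377 × 534 mm
T4: ⌊534/2⌋ × 377 = 267 × 377 mm
T5: ⌊377/2⌋ × 267 = 188 × 267 mm

188 × 267 mm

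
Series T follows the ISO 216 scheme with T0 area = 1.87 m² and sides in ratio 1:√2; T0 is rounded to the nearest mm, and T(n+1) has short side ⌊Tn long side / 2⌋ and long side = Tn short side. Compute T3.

Let T0's short side be w mm. w · w√2 = 1.87 m² = 1,870,000 mm², so w ≈ 1149.9 mm and w√2 ≈ 1626.2 mm → T0 = 1150 × 1626 mm.
T1: ⌊1626/2⌋ × 1150 = 813 × 1150 mm
T2: ⌊1150/2⌋ × 813 = 575 × 813 mm
T3: ⌊813/2⌋ × 575 = 406 × 575 mm

406 × 575 mm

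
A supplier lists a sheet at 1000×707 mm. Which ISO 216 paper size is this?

B1 (707 × 1000 mm)

Aspect ratio 1000/707 ≈ 1.414 — close to the ISO √2 ≈ 1.414.
In the B-series (B0 = 1000 × 1414 mm): B1 = 707 × 1000 mm.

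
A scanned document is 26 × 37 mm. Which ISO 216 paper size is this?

A10 (26 × 37 mm)

Aspect ratio 37/26 ≈ 1.423 — close to the ISO √2 ≈ 1.414.
In the A-series (A0 area = 1 m²): A10 = 26 × 37 mm.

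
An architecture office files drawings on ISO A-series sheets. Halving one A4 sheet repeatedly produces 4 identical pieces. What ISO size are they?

4 = 2^2, so 2 halving steps.
A4 → A5 → … → A6 after 2 steps.

A6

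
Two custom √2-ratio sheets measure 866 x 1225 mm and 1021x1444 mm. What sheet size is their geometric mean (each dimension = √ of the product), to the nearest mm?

Short side: √(866 · 1021) = √884186 ≈ 940.3 → 940 mm
Long side: √(1225 · 1444) = √1768900 ≈ 1330.0 → 1330 mm

940 × 1330 mm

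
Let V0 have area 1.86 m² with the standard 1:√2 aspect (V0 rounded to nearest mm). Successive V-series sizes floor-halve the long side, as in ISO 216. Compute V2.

573 × 811 mm

Let V0's short side be w mm. w · w√2 = 1.86 m² = 1,860,000 mm², so w ≈ 1146.8 mm and w√2 ≈ 1621.9 mm → V0 = 1147 × 1622 mm.
V1: ⌊1622/2⌋ × 1147 = 811 × 1147 mm
V2: ⌊1147/2⌋ × 811 = 573 × 811 mm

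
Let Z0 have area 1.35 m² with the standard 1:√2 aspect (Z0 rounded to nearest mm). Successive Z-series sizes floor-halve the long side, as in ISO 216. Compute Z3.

345 × 488 mm

Let Z0's short side be w mm. w · w√2 = 1.35 m² = 1,350,000 mm², so w ≈ 977.0 mm and w√2 ≈ 1381.7 mm → Z0 = 977 × 1382 mm.
Z1: ⌊1382/2⌋ × 977 = 691 × 977 mm
Z2: ⌊977/2⌋ × 691 = 488 × 691 mm
Z3: ⌊691/2⌋ × 488 = 345 × 488 mm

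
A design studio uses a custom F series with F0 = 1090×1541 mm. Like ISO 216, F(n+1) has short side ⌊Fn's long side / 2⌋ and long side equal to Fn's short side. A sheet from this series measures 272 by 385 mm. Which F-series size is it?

F4

F0: 1090 × 1541 mm
F1: 770 × 1090 mm
F2: 545 × 770 mm
F3: 385 × 545 mm
F4: 272 × 385 mm
F5: 192 × 272 mm
→ matches F4.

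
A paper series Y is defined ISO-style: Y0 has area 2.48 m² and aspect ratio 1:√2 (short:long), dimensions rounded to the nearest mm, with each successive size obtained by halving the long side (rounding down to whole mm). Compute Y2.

Let Y0's short side be w mm. w · w√2 = 2.48 m² = 2,480,000 mm², so w ≈ 1324.2 mm and w√2 ≈ 1872.8 mm → Y0 = 1324 × 1873 mm.
Y1: ⌊1873/2⌋ × 1324 = 936 × 1324 mm
Y2: ⌊1324/2⌋ × 936 = 662 × 936 mm

662 × 936 mm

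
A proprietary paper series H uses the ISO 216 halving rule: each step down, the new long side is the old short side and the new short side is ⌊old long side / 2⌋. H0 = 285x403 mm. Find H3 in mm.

H1: ⌊403/2⌋ × 285 = 201 × 285 mm
H2: ⌊285/2⌋ × 201 = 142 × 201 mm
H3: ⌊201/2⌋ × 142 = 100 × 142 mm

100 × 142 mm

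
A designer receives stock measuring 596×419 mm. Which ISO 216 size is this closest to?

Aspect ratio 596/419 ≈ 1.422 — close to the ISO √2 ≈ 1.414.
In the A-series (A0 area = 1 m²): A2 = 420 × 594 mm.
Off by 3 mm total — nearest standard size.

A2 (420 × 594 mm)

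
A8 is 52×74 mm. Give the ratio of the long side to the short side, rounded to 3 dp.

1.423

74 / 52 = 1.423
ISO 216 targets √2 ≈ 1.414; the +0.009 deviation is from mm rounding.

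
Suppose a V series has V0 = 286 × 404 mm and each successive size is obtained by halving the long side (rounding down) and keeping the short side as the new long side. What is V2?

V1: ⌊404/2⌋ × 286 = 202 × 286 mm
V2: ⌊286/2⌋ × 202 = 143 × 202 mm

143 × 202 mm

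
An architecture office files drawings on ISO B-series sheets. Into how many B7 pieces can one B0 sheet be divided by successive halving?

B0 = 1000 × 1414 mm; B7 = 88 × 125 mm.
Each halving step doubles the count; 7 steps from B0 to B7.
2^7 = 128.

128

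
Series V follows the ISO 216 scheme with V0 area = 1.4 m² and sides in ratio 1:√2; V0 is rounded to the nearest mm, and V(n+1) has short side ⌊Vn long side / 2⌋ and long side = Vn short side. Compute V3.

351 × 497 mm

Let V0's short side be w mm. w · w√2 = 1.4 m² = 1,400,000 mm², so w ≈ 995.0 mm and w√2 ≈ 1407.1 mm → V0 = 995 × 1407 mm.
V1: ⌊1407/2⌋ × 995 = 703 × 995 mm
V2: ⌊995/2⌋ × 703 = 497 × 703 mm
V3: ⌊703/2⌋ × 497 = 351 × 497 mm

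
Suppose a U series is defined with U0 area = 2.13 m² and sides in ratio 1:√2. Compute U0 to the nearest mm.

1227 × 1736 mm

Let the short side be w mm. Then w · w√2 = 2.13 m² = 2,130,000 mm².
w² = 2,130,000/√2, so w ≈ 1227.2 mm; long side = w√2 ≈ 1735.6 mm.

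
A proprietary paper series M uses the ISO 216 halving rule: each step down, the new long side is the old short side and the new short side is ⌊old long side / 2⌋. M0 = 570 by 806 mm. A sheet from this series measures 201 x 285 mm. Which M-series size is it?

M3

M0: 570 × 806 mm
M1: 403 × 570 mm
M2: 285 × 403 mm
M3: 201 × 285 mm
M4: 142 × 201 mm
→ matches M3.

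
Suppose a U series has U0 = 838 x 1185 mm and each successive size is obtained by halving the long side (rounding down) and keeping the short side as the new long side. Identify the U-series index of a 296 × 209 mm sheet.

U4

U0: 838 × 1185 mm
U1: 592 × 838 mm
U2: 419 × 592 mm
U3: 296 × 419 mm
U4: 209 × 296 mm
U5: 148 × 209 mm
→ matches U4.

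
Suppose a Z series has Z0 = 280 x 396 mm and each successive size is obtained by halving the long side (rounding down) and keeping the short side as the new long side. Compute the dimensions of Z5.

49 × 70 mm

Z1: ⌊396/2⌋ × 280 = 198 × 280 mm
Z2: ⌊280/2⌋ × 198 = 140 × 198 mm
Z3: ⌊198/2⌋ × 140 = 99 × 140 mm
Z4: ⌊140/2⌋ × 99 = 70 × 99 mm
Z5: ⌊99/2⌋ × 70 = 49 × 70 mm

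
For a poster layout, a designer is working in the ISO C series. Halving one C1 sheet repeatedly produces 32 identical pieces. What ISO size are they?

C6

32 = 2^5, so 5 halving steps.
C1 → C2 → … → C6 after 5 steps.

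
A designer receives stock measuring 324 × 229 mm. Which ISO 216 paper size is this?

Aspect ratio 324/229 ≈ 1.415 — close to the ISO √2 ≈ 1.414.
In the C-series (envelope sizes, between A and B): C4 = 229 × 324 mm.

C4 (229 × 324 mm)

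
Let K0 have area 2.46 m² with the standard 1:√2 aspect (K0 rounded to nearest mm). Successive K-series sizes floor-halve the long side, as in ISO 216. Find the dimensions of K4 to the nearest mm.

329 × 466 mm

Let K0's short side be w mm. w · w√2 = 2.46 m² = 2,460,000 mm², so w ≈ 1318.9 mm and w√2 ≈ 1865.2 mm → K0 = 1319 × 1865 mm.
K1: ⌊1865/2⌋ × 1319 = 932 × 1319 mm
K2: ⌊1319/2⌋ × 932 = 659 × 932 mm
K3: ⌊932/2⌋ × 659 = 466 × 659 mm
K4: ⌊659/2⌋ × 466 = 329 × 466 mm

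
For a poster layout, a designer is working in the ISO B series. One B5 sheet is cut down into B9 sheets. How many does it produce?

16

Each ISO step halves the sheet: 1 × B5 → 2 × B6 → 4 × B7 → 8 × B8 → …
From B5 to B9 is 4 halving steps: 2^4 = 16.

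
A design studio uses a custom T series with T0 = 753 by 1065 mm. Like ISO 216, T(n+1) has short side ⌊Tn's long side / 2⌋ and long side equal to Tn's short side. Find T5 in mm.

T1: ⌊1065/2⌋ × 753 = 532 × 753 mm
T2: ⌊753/2⌋ × 532 = 376 × 532 mm
T3: ⌊532/2⌋ × 376 = 266 × 376 mm
T4: ⌊376/2⌋ × 266 = 188 × 266 mm
T5: ⌊266/2⌋ × 188 = 133 × 188 mm

133 × 188 mm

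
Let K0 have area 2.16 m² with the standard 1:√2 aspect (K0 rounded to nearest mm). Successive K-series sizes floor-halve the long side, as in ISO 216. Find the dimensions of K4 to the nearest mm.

309 × 437 mm

Let K0's short side be w mm. w · w√2 = 2.16 m² = 2,160,000 mm², so w ≈ 1235.9 mm and w√2 ≈ 1747.8 mm → K0 = 1236 × 1748 mm.
K1: ⌊1748/2⌋ × 1236 = 874 × 1236 mm
K2: ⌊1236/2⌋ × 874 = 618 × 874 mm
K3: ⌊874/2⌋ × 618 = 437 × 618 mm
K4: ⌊618/2⌋ × 437 = 309 × 437 mm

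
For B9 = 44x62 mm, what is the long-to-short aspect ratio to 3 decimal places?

1.409

62 / 44 = 1.409
ISO 216 targets √2 ≈ 1.414; the -0.005 deviation is from mm rounding.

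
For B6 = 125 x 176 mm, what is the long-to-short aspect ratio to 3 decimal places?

176 / 125 = 1.408
ISO 216 targets √2 ≈ 1.414; the -0.006 deviation is from mm rounding.

1.408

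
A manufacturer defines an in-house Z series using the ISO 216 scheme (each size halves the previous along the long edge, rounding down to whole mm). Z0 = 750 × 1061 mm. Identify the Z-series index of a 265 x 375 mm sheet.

Z3

Z0: 750 × 1061 mm
Z1: 530 × 750 mm
Z2: 375 × 530 mm
Z3: 265 × 375 mm
Z4: 187 × 265 mm
→ matches Z3.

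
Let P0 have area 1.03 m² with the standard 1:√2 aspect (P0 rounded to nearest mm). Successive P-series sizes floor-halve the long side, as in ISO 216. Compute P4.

213 × 301 mm

Let P0's short side be w mm. w · w√2 = 1.03 m² = 1,030,000 mm², so w ≈ 853.4 mm and w√2 ≈ 1206.9 mm → P0 = 853 × 1207 mm.
P1: ⌊1207/2⌋ × 853 = 603 × 853 mm
P2: ⌊853/2⌋ × 603 = 426 × 603 mm
P3: ⌊603/2⌋ × 426 = 301 × 426 mm
P4: ⌊426/2⌋ × 301 = 213 × 301 mm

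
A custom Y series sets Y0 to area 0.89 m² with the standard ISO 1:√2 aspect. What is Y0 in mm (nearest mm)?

Let the short side be w mm. Then w · w√2 = 0.89 m² = 890,000 mm².
w² = 890,000/√2, so w ≈ 793.3 mm; long side = w√2 ≈ 1121.9 mm.

793 × 1122 mm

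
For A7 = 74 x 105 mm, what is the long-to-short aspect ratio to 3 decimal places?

1.419

105 / 74 = 1.419
ISO 216 targets √2 ≈ 1.414; the +0.005 deviation is from mm rounding.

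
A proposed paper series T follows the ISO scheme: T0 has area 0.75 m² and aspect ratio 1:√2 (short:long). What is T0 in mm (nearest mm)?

728 × 1030 mm

Let the short side be w mm. Then w · w√2 = 0.75 m² = 750,000 mm².
w² = 750,000/√2, so w ≈ 728.2 mm; long side = w√2 ≈ 1029.9 mm.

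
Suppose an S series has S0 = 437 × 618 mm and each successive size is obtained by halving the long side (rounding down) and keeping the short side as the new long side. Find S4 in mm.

109 × 154 mm

S1: ⌊618/2⌋ × 437 = 309 × 437 mm
S2: ⌊437/2⌋ × 309 = 218 × 309 mm
S3: ⌊309/2⌋ × 218 = 154 × 218 mm
S4: ⌊218/2⌋ × 154 = 109 × 154 mm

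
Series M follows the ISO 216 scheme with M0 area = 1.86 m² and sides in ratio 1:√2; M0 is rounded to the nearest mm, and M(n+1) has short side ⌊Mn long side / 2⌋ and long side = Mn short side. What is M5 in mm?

202 × 286 mm

Let M0's short side be w mm. w · w√2 = 1.86 m² = 1,860,000 mm², so w ≈ 1146.8 mm and w√2 ≈ 1621.9 mm → M0 = 1147 × 1622 mm.
M1: ⌊1622/2⌋ × 1147 = 811 × 1147 mm
M2: ⌊1147/2⌋ × 811 = 573 × 811 mm
M3: ⌊811/2⌋ × 573 = 405 × 573 mm
M4: ⌊573/2⌋ × 405 = 286 × 405 mm
M5: ⌊405/2⌋ × 286 = 202 × 286 mm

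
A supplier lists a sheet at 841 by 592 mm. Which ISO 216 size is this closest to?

A1 (594 × 841 mm)

Aspect ratio 841/592 ≈ 1.421 — close to the ISO √2 ≈ 1.414.
In the A-series (A0 area = 1 m²): A1 = 594 × 841 mm.
Off by 2 mm total — nearest standard size.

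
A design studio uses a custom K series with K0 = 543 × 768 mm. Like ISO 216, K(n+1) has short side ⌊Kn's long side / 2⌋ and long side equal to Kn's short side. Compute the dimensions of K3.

192 × 271 mm

K1: ⌊768/2⌋ × 543 = 384 × 543 mm
K2: ⌊543/2⌋ × 384 = 271 × 384 mm
K3: ⌊384/2⌋ × 271 = 192 × 271 mm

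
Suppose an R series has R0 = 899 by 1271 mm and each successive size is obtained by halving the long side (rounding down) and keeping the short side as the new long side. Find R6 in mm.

112 × 158 mm

R1: ⌊1271/2⌋ × 899 = 635 × 899 mm
R2: ⌊899/2⌋ × 635 = 449 × 635 mm
R3: ⌊635/2⌋ × 449 = 317 × 449 mm
R4: ⌊449/2⌋ × 317 = 224 × 317 mm
R5: ⌊317/2⌋ × 224 = 158 × 224 mm
R6: ⌊224/2⌋ × 158 = 112 × 158 mm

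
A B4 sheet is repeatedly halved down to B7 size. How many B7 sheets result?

B4 = 250 × 353 mm; B7 = 88 × 125 mm.
Each halving step doubles the count; 3 steps from B4 to B7.
2^3 = 8.

8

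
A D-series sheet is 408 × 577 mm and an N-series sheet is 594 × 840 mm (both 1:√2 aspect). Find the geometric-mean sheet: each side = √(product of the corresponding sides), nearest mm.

Short side: √(408 · 594) = √242352 ≈ 492.3 → 492 mm
Long side: √(577 · 840) = √484680 ≈ 696.2 → 696 mm

492 × 696 mm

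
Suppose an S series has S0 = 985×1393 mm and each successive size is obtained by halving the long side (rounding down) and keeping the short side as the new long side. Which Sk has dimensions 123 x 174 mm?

S6

S0: 985 × 1393 mm
S1: 696 × 985 mm
S2: 492 × 696 mm
S3: 348 × 492 mm
S4: 246 × 348 mm
S5: 174 × 246 mm
S6: 123 × 174 mm
S7: 87 × 123 mm
→ matches S6.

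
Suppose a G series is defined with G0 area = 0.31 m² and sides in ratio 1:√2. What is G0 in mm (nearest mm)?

Let the short side be w mm. Then w · w√2 = 0.31 m² = 310,000 mm².
w² = 310,000/√2, so w ≈ 468.2 mm; long side = w√2 ≈ 662.1 mm.

468 × 662 mm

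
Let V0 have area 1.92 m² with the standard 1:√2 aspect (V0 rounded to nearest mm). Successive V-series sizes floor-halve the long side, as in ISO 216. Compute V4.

Let V0's short side be w mm. w · w√2 = 1.92 m² = 1,920,000 mm², so w ≈ 1165.2 mm and w√2 ≈ 1647.8 mm → V0 = 1165 × 1648 mm.
V1: ⌊1648/2⌋ × 1165 = 824 × 1165 mm
V2: ⌊1165/2⌋ × 824 = 582 × 824 mm
V3: ⌊824/2⌋ × 582 = 412 × 582 mm
V4: ⌊582/2⌋ × 412 = 291 × 412 mm

291 × 412 mm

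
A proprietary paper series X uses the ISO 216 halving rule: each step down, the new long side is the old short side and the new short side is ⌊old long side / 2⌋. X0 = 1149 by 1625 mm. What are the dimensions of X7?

X1 = 812 × 1149 mm (from X0 by 1 halving).
X2: ⌊1149/2⌋ × 812 = 574 × 812 mm
X3: ⌊812/2⌋ × 574 = 406 × 574 mm
X4: ⌊574/2⌋ × 406 = 287 × 406 mm
X5: ⌊406/2⌋ × 287 = 203 × 287 mm
X6: ⌊287/2⌋ × 203 = 143 × 203 mm
X7: ⌊203/2⌋ × 143 = 101 × 143 mm

101 × 143 mm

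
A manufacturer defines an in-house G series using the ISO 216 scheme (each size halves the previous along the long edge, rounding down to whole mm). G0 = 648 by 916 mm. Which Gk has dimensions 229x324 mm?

G3

G0: 648 × 916 mm
G1: 458 × 648 mm
G2: 324 × 458 mm
G3: 229 × 324 mm
G4: 162 × 229 mm
→ matches G3.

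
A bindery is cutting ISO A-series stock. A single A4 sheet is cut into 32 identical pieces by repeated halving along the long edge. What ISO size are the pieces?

A9

32 = 2^5, so 5 halving steps.
A4 → A5 → … → A9 after 5 steps.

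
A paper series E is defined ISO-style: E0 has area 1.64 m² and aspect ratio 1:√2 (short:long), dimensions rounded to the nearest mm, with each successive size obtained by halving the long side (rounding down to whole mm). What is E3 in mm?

Let E0's short side be w mm. w · w√2 = 1.64 m² = 1,640,000 mm², so w ≈ 1076.9 mm and w√2 ≈ 1522.9 mm → E0 = 1077 × 1523 mm.
E1: ⌊1523/2⌋ × 1077 = 761 × 1077 mm
E2: ⌊1077/2⌋ × 761 = 538 × 761 mm
E3: ⌊761/2⌋ × 538 = 380 × 538 mm

380 × 538 mm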